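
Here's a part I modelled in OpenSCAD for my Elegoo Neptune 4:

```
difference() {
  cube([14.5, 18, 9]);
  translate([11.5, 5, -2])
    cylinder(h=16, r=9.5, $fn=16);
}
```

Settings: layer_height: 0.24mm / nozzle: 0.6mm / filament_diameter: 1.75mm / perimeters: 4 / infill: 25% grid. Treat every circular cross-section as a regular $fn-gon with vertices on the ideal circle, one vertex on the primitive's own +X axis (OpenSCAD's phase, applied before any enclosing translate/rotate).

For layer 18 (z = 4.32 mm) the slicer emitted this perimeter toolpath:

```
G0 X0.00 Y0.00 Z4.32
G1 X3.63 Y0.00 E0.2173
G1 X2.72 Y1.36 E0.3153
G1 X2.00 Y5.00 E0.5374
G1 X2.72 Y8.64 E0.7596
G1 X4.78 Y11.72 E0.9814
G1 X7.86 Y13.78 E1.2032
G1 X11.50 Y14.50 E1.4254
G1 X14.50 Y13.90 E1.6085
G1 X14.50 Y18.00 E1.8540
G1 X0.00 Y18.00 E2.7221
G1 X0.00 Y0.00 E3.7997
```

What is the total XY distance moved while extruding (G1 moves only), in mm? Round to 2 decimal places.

Sum the Euclidean lengths of each G1 segment: total = 63.47 mm.

63.47 mm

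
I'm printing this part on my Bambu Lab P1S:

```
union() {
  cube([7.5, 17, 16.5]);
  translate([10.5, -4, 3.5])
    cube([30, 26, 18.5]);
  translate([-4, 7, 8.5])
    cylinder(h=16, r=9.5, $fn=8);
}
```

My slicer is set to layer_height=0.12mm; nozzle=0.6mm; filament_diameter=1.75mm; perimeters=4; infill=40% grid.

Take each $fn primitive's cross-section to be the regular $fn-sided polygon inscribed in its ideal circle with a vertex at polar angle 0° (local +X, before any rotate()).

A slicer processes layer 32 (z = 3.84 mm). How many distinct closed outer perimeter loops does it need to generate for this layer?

At z = 3.84 mm: the cube (footprint 7.5×17) is included at this height; the cube at (10.5, -4) is present — its section is the full 30×26 rectangle; the cylinder at (-4, 7) is absent (z outside [8.5, 24.5]); Combining (union): the 2 present regions are separate (no shared area or edge), so areas and boundary lengths simply add and each stays a separate island — 2 connected regions. The result has 2 disconnected regions.

2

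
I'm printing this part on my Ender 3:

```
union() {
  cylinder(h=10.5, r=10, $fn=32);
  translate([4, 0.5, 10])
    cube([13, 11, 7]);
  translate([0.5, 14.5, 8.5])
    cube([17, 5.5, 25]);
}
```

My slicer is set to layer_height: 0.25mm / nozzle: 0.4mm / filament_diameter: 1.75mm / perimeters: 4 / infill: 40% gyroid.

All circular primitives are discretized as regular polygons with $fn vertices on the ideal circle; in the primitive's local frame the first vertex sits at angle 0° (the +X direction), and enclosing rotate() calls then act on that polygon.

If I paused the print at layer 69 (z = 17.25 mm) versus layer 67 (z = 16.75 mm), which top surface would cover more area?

layer 67 (z = 16.75 mm)

Layer 69 (z = 17.25): the cylinder does not reach this height (z outside [0, 10.5]); the cube at (4, 0.5) does not reach this height (z outside [10, 17]); the 17×5.5 cube at (0.5, 14.5) contributes its full rectangle (area 93.50 mm²); Combining (union): only the 17×5.5 cube at (0.5, 14.5) is present, so the union is just that shape — area = 93.50 mm². So its area = 93.50 mm². Layer 67 (z = 16.75): the cylinder is not intersected at this z (z outside [0, 10.5]); the cube at (4, 0.5) is present — its section is the full 13×11 rectangle (area 143.00 mm²); the 17×5.5 cube at (0.5, 14.5) contributes its full rectangle (area 93.50 mm²); Combining (union): the 2 present regions are separate (no shared area or edge), so areas and boundary lengths simply add and each stays a separate island — area = 236.50 mm². So its area = 236.50 mm². Layer 67 is larger (236.50 vs 93.50 mm²).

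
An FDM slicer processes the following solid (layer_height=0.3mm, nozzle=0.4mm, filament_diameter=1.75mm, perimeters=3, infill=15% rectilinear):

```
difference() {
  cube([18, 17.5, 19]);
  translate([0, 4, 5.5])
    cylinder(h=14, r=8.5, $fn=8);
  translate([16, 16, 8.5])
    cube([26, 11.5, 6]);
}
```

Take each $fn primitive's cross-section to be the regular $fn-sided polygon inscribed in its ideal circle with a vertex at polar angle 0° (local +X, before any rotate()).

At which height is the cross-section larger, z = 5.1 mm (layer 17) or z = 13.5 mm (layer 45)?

Layer 17 (z = 5.1): the 18×17.5 cube contributes its full rectangle (area 315.00 mm²); the cylinder at (0, 4) is not intersected at this z (z outside [5.5, 19.5]); the cube at (16, 16) does not reach this height (z outside [8.5, 14.5]); Taking the first minus the rest: none of the subtracted shapes is present at this height, so the 18×17.5 cube is unchanged — area = 315.00 mm². So its area = 315.00 mm². Layer 45 (z = 13.5): the cube is present — its section is the full 18×17.5 rectangle (area 315.00 mm²); the r=8.5 cylinder at (0, 4) contributes a regular 8-gon of circumradius 8.5 (area = (8/2)·8.500²·sin(360°/8) = 204.35 mm²); the cube at (16, 16) is present — its section is the full 26×11.5 rectangle (area 299.00 mm²); After the difference (first − rest): starting from the 18×17.5 cube (315.00 mm²), the r=8.5 cylinder at (0, 4) partially overlaps it — only the 81.77 mm² overlap (of its 204.35 mm²) is removed, clipping the outline; the 26×11.5 cube at (16, 16) partially overlaps it — only the 3.00 mm² overlap (of its 299.00 mm²) is removed, clipping the outline — area = 230.23 mm². So its area = 230.23 mm². Layer 17 is larger (315.00 vs 230.23 mm²).

layer 17 (z = 5.1 mm)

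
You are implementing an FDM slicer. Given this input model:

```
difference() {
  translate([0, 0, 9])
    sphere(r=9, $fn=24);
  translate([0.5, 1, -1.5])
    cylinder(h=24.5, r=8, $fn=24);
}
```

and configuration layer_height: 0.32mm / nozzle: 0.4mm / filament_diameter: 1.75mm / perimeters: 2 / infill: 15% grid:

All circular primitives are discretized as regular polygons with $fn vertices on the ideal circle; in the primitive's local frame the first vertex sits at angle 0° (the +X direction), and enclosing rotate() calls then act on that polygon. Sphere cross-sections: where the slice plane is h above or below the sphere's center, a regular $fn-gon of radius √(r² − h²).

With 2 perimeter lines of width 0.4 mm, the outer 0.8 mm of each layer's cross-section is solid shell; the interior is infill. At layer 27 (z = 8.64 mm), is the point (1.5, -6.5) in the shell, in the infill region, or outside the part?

At z = 8.64 mm: the sphere: section is a regular 24-gon, circumradius = √(r²−h²) = √(9²−0.36²) = 8.993; the cylinder at (0.5, 1): section is a regular 24-gon, circumradius r=8; After the difference (first − rest): starting from the r=9 sphere, the r=8 cylinder at (0.5, 1) partially overlaps it — only the 198.04 mm² overlap (of its 198.77 mm²) is removed, clipping the outline — 1 connected region. Overall, the cross-section is a single solid region. The nearest boundary edge runs (0.50, -7.00)→(2.57, -6.73); distance from the point to it = 0.37 mm. The point is not inside any of the regions above, so it lies outside the cross-section (0.37 mm from the nearest boundary).

outside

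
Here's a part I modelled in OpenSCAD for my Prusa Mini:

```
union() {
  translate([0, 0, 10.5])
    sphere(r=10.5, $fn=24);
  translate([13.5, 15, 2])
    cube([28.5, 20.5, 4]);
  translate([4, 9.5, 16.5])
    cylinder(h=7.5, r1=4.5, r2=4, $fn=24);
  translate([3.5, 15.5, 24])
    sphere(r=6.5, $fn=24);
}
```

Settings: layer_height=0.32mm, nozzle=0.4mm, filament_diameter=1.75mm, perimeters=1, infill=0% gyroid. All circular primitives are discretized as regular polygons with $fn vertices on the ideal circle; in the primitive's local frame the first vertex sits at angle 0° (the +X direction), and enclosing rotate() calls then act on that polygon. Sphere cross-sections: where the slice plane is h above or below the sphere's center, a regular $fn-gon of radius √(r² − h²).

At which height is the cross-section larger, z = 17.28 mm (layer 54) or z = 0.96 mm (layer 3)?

Layer 54 (z = 17.28): the r=10.5 sphere slices to a regular 24-gon of circumradius 8.018 (√(r²−h²) with h=6.78 from center) (area = (24/2)·8.018²·sin(360°/24) = 199.65 mm²); the cube at (13.5, 15) is absent (z outside [2, 6]); the cone at (4, 9.5) (r1=4.5→r2=4) has section circumradius 4.448 here — a regular 24-gon (area = (24/2)·4.448²·sin(360°/24) = 61.45 mm²); the sphere at (3.5, 15.5) does not reach this height (|z−center|=6.720 > r=6.5); Taking the union: the regions partially overlap — summed areas 261.10 mm² minus the doubly-counted overlap 9.25 mm² gives 251.85 mm² — area = 251.85 mm². So its area = 251.85 mm². Layer 3 (z = 0.96): the r=10.5 sphere contributes a regular 24-gon of circumradius √(10.5²−9.54²) = 4.386 (area = (24/2)·4.386²·sin(360°/24) = 59.75 mm²); the cube at (13.5, 15) does not reach this height (z outside [2, 6]); the cone at (4, 9.5) does not reach this height (z outside [16.5, 24]); the sphere at (3.5, 15.5) does not reach this height (|z−center|=23.040 > r=6.5); Combining (union): only the r=10.5 sphere is present, so the union is just that shape — area = 59.75 mm². So its area = 59.75 mm². Layer 54 is larger (251.85 vs 59.75 mm²).

layer 54 (z = 17.28 mm)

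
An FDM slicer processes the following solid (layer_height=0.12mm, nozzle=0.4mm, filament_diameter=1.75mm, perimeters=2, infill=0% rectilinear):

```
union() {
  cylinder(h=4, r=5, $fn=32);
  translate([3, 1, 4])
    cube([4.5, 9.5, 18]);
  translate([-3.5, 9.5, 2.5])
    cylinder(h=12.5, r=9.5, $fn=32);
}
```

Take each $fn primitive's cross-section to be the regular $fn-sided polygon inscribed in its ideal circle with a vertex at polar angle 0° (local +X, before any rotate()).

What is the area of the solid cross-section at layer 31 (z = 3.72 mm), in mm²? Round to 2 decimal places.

At z = 3.72 mm: the cylinder: section is a regular 32-gon, circumradius r=5 (area = (32/2)·5.000²·sin(360°/32) = 78.04 mm²); the cube at (3, 1) does not reach this height (z outside [4, 22]); the cylinder at (-3.5, 9.5): section is a regular 32-gon, circumradius r=9.5 (area = (32/2)·9.500²·sin(360°/32) = 281.71 mm²); Merging all regions: the regions partially overlap — summed areas 359.75 mm² minus the doubly-counted overlap 28.44 mm² gives 331.30 mm² — area = 331.30 mm². Overall, the cross-section is a single solid region. Net area = 331.30 mm².

331.30 mm²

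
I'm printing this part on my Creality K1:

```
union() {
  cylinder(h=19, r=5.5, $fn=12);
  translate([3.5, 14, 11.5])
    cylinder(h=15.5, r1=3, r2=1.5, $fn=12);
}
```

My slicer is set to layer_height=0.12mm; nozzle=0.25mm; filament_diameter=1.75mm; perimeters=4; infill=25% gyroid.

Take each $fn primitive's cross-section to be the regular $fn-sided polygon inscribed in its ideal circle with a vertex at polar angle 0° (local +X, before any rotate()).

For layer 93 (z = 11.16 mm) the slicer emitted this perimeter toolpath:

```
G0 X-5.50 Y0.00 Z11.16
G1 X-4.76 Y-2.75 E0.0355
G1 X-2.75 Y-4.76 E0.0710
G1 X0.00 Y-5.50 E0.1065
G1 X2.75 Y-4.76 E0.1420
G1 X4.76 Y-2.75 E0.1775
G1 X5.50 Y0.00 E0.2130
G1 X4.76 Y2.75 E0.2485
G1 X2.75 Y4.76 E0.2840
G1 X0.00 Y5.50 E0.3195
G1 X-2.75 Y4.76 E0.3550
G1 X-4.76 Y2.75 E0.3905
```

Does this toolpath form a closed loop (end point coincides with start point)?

Start point (G0): (-5.50, 0.00). End point (last G1): the path does not return to the start — open.

no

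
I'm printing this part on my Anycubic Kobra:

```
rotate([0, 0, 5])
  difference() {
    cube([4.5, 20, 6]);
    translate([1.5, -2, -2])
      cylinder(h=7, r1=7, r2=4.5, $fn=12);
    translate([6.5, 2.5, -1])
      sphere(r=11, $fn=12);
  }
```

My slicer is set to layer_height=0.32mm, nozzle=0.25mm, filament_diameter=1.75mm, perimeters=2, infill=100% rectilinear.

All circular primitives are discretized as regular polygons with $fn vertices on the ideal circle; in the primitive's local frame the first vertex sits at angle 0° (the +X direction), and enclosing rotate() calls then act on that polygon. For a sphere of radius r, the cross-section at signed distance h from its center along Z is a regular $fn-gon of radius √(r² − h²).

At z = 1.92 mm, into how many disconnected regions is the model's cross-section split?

At z = 1.92 mm: the cube (footprint 4.5×20) is included at this height; the cone at (1.5, -2) contributes a regular 12-gon of circumradius 5.600 (interpolated between r1=7 and r2=4.5 at t=0.560); the sphere at (6.5, 2.5): section is a regular 12-gon, circumradius = √(r²−h²) = √(11²−2.92²) = 10.605; After the difference (first − rest): starting from the 4.5×20 cube, the cone at (1.5, -2) partially overlaps it — only the 14.68 mm² overlap (of its 94.08 mm²) is removed, clipping the outline; the r=11 sphere at (6.5, 2.5) partially overlaps it — only the 38.65 mm² overlap (of its 337.42 mm²) is removed, clipping the outline — 1 connected region; (whole slice rotated 5° about Z — lengths, areas and connectivity unchanged). The result has 1 disconnected region.

1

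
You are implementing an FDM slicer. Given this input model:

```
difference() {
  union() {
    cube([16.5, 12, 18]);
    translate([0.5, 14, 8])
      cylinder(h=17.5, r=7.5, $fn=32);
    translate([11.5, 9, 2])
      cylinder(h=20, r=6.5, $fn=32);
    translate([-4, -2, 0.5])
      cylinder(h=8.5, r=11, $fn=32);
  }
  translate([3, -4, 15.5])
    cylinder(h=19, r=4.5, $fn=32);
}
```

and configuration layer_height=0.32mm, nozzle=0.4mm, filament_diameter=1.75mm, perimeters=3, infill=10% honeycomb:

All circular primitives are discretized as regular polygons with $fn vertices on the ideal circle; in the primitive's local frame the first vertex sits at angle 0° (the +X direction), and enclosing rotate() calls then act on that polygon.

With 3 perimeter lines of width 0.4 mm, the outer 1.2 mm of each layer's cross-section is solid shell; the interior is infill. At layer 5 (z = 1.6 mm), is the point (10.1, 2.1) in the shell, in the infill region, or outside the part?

infill

At z = 1.6 mm: the cube is present — its section is the full 16.5×12 rectangle; the cylinder at (0.5, 14) is not intersected at this z (z outside [8, 25.5]); the cylinder at (11.5, 9) does not reach this height (z outside [2, 22]); the cylinder at (-4, -2): section is a regular 32-gon, circumradius r=11; Taking the union: the regions partially overlap (shared area 37.76 mm²), so overlapping operands fuse into one piece — 1 connected region; the cylinder at (3, -4) is not intersected at this z (z outside [15.5, 34.5]); Subtracting the remaining from the first: none of the subtracted shapes is present at this height, so that combined region is unchanged — 1 connected region. Overall, the cross-section is a single solid region. The nearest boundary edge runs (16.50, 0.00)→(6.80, 0.00); distance from the point to it = 2.10 mm. The point is inside the cross-section and 2.10 mm from the nearest boundary — more than the 1.2 mm shell width (3 × 0.4), so it's in the infill interior.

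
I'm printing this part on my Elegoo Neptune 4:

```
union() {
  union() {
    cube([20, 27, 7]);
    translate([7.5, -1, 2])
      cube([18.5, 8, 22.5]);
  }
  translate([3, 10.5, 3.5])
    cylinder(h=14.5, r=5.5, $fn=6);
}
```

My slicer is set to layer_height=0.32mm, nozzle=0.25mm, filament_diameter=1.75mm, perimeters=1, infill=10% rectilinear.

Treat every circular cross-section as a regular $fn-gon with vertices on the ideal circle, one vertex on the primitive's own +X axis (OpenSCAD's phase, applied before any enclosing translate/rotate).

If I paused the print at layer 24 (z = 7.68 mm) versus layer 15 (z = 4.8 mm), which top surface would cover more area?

Layer 24 (z = 7.68): the cube is absent (z outside [0, 7]); the cube at (7.5, -1) is present — its section is the full 18.5×8 rectangle (area 148.00 mm²); Combining (union): only the 18.5×8 cube at (7.5, -1) is present, so the union is just that shape — area = 148.00 mm²; the r=5.5 cylinder at (3, 10.5) gives a regular 6-gon of circumradius 5.5 (constant along its height) (area = (6/2)·5.500²·sin(360°/6) = 78.59 mm²); Taking the union: the 2 present regions are separate (no shared area or edge), so areas and boundary lengths simply add and each stays a separate island — area = 226.59 mm². So its area = 226.59 mm². Layer 15 (z = 4.8): the cube (footprint 20×27) is included at this height (area 540.00 mm²); the 18.5×8 cube at (7.5, -1) contributes its full rectangle (area 148.00 mm²); Merging all regions: the regions partially overlap — summed areas 688.00 mm² minus the doubly-counted overlap 87.50 mm² gives 600.50 mm² — area = 600.50 mm²; the r=5.5 cylinder at (3, 10.5) gives a regular 6-gon of circumradius 5.5 (constant along its height) (area = (6/2)·5.500²·sin(360°/6) = 78.59 mm²); Taking the union: the regions partially overlap — summed areas 679.09 mm² minus the doubly-counted overlap 67.77 mm² gives 611.33 mm² — area = 611.33 mm². So its area = 611.33 mm². Layer 15 is larger (611.33 vs 226.59 mm²).

layer 15 (z = 4.8 mm)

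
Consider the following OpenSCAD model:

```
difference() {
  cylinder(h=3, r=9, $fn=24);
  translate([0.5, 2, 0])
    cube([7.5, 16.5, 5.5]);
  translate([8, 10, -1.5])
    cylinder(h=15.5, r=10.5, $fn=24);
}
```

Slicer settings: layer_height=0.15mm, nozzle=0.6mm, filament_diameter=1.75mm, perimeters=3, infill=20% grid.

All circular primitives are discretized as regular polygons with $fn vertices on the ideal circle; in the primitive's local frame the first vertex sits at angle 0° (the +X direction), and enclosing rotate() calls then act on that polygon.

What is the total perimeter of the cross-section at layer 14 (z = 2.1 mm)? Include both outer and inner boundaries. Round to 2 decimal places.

56.08 mm

At z = 2.1 mm: the r=9 cylinder contributes a regular 24-gon of circumradius 9 (perimeter = 2·24·9.000·sin(180°/24) = 56.39 mm); the cube at (0.5, 2) is present — its section is the full 7.5×16.5 rectangle (perimeter 48.00 mm); the r=10.5 cylinder at (8, 10) gives a regular 24-gon of circumradius 10.5 (constant along its height) (perimeter = 2·24·10.500·sin(180°/24) = 65.79 mm); Taking the first minus the rest: starting from the r=9 cylinder, the 7.5×16.5 cube at (0.5, 2) partially overlaps it — only the 40.86 mm² overlap (of its 123.75 mm²) is removed, clipping the outline; the r=10.5 cylinder at (8, 10) partially overlaps it — only the 25.53 mm² overlap (of its 342.42 mm²) is removed, clipping the outline — boundary = 56.08 mm. Overall, the cross-section is a single solid region. Total boundary length (outer) = 56.08 mm.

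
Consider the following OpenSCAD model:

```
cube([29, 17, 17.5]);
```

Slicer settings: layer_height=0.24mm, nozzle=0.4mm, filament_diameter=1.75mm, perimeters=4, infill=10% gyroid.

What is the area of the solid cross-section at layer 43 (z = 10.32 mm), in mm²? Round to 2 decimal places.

493.00 mm²

At z = 10.32 mm: the cube is present — its section is the full 29×17 rectangle (area 493.00 mm²). Overall, the cross-section is a single solid region. Net area = 493.00 mm².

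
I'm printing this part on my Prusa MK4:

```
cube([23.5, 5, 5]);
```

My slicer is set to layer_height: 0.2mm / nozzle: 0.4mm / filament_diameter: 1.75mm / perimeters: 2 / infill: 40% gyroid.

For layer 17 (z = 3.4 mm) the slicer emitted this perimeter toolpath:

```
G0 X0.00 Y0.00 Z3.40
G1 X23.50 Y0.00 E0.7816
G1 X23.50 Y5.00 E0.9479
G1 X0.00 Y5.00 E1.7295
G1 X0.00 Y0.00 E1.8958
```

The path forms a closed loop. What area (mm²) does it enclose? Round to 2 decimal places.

117.50 mm²

Apply the shoelace formula to the sequence of (X, Y) vertices; enclosed area = 117.50 mm².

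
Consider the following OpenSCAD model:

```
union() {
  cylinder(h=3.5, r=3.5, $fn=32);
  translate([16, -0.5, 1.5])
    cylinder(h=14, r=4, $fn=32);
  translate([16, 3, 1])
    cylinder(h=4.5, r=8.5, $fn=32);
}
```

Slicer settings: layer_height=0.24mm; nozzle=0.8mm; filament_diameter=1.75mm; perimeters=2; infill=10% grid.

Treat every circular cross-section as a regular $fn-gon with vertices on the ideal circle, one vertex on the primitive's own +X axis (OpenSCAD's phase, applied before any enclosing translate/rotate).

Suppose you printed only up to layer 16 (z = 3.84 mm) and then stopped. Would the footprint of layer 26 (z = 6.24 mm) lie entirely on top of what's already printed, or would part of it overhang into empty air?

Compare the two slices. At z = 3.84: the cylinder does not reach this height (z outside [0, 3.5]); the r=4 cylinder at (16, -0.5) contributes a regular 32-gon of circumradius 4 (area = (32/2)·4.000²·sin(360°/32) = 49.94 mm²); the cylinder at (16, 3): section is a regular 32-gon, circumradius r=8.5 (area = (32/2)·8.500²·sin(360°/32) = 225.52 mm²); Merging all regions: the r=4 cylinder at (16, -0.5) lies entirely inside the r=8.5 cylinder at (16, 3), so the union is just the r=8.5 cylinder at (16, 3) — area = 225.52 mm². At z = 6.24: the cylinder is absent (z outside [0, 3.5]); the r=4 cylinder at (16, -0.5) gives a regular 32-gon of circumradius 4 (constant along its height) (area = (32/2)·4.000²·sin(360°/32) = 49.94 mm²); the cylinder at (16, 3) does not reach this height (z outside [1, 5.5]); Taking the union: only the r=4 cylinder at (16, -0.5) is present, so the union is just that shape — area = 49.94 mm². Checking containment: the cross-section at z = 6.24 is a subset of the cross-section at z = 3.84.

entirely on top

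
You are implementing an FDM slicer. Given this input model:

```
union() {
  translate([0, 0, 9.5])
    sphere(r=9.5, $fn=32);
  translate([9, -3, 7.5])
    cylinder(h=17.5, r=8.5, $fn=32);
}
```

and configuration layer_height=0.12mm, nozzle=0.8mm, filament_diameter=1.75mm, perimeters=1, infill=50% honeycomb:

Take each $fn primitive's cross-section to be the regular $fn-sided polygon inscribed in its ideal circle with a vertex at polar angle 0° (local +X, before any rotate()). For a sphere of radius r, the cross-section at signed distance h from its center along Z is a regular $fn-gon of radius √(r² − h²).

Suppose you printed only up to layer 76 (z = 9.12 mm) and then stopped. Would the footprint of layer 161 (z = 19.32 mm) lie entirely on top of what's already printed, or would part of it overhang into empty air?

entirely on top

Compare the two slices. At z = 9.12: the r=9.5 sphere slices to a regular 32-gon of circumradius 9.492 (√(r²−h²) with h=0.38 from center) (area = (32/2)·9.492²·sin(360°/32) = 281.26 mm²); the r=8.5 cylinder at (9, -3) contributes a regular 32-gon of circumradius 8.5 (area = (32/2)·8.500²·sin(360°/32) = 225.52 mm²); Taking the union: the regions partially overlap — summed areas 506.78 mm² minus the doubly-counted overlap 90.51 mm² gives 416.28 mm² — area = 416.28 mm². At z = 19.32: the sphere is not intersected at this z (|z−center|=9.820 > r=9.5); the r=8.5 cylinder at (9, -3) gives a regular 32-gon of circumradius 8.5 (constant along its height) (area = (32/2)·8.500²·sin(360°/32) = 225.52 mm²); Taking the union: only the r=8.5 cylinder at (9, -3) is present, so the union is just that shape — area = 225.52 mm². Checking containment: the cross-section at z = 19.32 is a subset of the cross-section at z = 9.12.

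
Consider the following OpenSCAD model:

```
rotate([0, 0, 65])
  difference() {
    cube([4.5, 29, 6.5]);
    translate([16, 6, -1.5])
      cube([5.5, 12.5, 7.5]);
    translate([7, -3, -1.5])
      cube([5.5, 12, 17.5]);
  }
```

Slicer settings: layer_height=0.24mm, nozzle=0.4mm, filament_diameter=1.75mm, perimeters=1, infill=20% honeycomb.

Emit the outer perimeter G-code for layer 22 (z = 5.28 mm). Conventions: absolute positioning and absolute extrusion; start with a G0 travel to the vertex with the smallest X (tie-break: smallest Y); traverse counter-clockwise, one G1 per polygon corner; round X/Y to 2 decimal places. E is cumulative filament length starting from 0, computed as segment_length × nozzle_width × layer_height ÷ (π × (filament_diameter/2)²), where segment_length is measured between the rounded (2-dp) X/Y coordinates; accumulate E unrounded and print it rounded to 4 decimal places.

At z = 5.28 mm: the cube is present — its section is the full 4.5×29 rectangle; the 5.5×12.5 cube at (16, 6) contributes its full rectangle; the 5.5×12 cube at (7, -3) contributes its full rectangle; After the difference (first − rest): starting from the 4.5×29 cube, the 5.5×12.5 cube at (16, 6) misses the remaining region (no effect); the 5.5×12 cube at (7, -3) misses the remaining region (no effect) — 1 connected region; (rotated 65° about Z; rotation is an isometry so areas/perimeters/island counts are preserved). The outline is a single polygon with 4 vertices. Extrusion per mm of travel: 0.4 × 0.24 / (π × 0.875²) = 0.039912. Accumulating E over each segment gives final E = 2.6736.

G0 X-26.28 Y12.26 Z5.28
G1 X0.00 Y0.00 E1.1574
G1 X1.90 Y4.08 E1.3370
G1 X-24.38 Y16.33 E2.4943
G1 X-26.28 Y12.26 E2.6736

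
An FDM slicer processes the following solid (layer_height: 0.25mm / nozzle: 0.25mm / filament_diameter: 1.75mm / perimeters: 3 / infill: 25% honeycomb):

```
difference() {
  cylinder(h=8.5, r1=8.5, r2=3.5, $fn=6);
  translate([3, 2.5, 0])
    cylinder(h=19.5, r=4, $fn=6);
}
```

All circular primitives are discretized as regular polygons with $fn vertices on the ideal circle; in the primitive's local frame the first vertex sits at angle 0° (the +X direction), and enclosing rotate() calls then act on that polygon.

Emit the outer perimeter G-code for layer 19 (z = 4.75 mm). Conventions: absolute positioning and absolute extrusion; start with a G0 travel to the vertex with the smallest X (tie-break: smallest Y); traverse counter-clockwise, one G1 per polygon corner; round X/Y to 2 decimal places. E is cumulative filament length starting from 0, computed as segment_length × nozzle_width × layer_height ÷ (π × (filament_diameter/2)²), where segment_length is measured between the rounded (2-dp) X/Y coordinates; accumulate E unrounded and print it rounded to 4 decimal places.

At z = 4.75 mm: the cone: at t=0.559 of its height the radius interpolates to r₁+(r₂−r₁)t = 5.706, giving a regular 6-gon of that circumradius; the r=4 cylinder at (3, 2.5) contributes a regular 6-gon of circumradius 4; After the difference (first − rest): starting from the cone, the r=4 cylinder at (3, 2.5) partially overlaps it — only the 26.95 mm² overlap (of its 41.57 mm²) is removed, clipping the outline — 1 connected region. The outline is a single polygon with 10 vertices. Extrusion per mm of travel: 0.25 × 0.25 / (π × 0.875²) = 0.025984. Accumulating E over each segment gives final E = 0.9955.

G0 X-5.71 Y0.00 Z4.75
G1 X-2.85 Y-4.94 E0.1483
G1 X2.85 Y-4.94 E0.2964
G1 X5.71 Y0.00 E0.4448
G1 X5.63 Y0.13 E0.4487
G1 X5.00 Y-0.96 E0.4814
G1 X1.00 Y-0.96 E0.5854
G1 X-1.00 Y2.50 E0.6892
G1 X0.41 Y4.94 E0.7624
G1 X-2.85 Y4.94 E0.8472
G1 X-5.71 Y0.00 E0.9955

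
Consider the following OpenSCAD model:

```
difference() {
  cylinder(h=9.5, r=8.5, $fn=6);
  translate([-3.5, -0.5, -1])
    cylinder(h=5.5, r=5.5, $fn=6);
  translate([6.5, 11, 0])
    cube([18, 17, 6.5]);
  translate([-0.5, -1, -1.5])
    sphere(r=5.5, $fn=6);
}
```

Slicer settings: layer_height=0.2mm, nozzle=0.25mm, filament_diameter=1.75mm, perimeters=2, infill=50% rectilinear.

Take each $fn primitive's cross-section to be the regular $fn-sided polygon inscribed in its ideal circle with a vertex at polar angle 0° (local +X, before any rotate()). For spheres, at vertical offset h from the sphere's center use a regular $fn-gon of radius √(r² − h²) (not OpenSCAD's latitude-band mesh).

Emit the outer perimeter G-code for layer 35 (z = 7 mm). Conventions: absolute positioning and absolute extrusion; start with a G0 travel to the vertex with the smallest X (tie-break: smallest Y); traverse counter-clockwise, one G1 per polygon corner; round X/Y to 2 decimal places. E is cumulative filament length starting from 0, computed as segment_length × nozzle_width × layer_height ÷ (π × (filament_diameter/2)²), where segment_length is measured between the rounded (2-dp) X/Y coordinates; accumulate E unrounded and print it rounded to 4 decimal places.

At z = 7 mm: the cylinder: section is a regular 6-gon, circumradius r=8.5; the cylinder at (-3.5, -0.5) is absent (z outside [-1, 4.5]); the cube at (6.5, 11) is absent (z outside [0, 6.5]); the sphere at (-0.5, -1) is absent (|z−center|=8.500 > r=5.5); Taking the first minus the rest: none of the subtracted shapes is present at this height, so the r=8.5 cylinder is unchanged — 1 connected region. The outline is a single polygon with 6 vertices. Extrusion per mm of travel: 0.25 × 0.2 / (π × 0.875²) = 0.020788. Accumulating E over each segment gives final E = 1.0601.

G0 X-8.50 Y0.00 Z7.00
G1 X-4.25 Y-7.36 E0.1767
G1 X4.25 Y-7.36 E0.3534
G1 X8.50 Y0.00 E0.5300
G1 X4.25 Y7.36 E0.7067
G1 X-4.25 Y7.36 E0.8834
G1 X-8.50 Y0.00 E1.0601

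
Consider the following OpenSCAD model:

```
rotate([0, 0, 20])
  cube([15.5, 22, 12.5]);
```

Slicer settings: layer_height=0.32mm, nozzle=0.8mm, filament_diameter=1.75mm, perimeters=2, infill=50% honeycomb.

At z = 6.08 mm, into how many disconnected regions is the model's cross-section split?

1

At z = 6.08 mm: the cube is present — its section is the full 15.5×22 rectangle; (whole slice rotated 20° about Z — lengths, areas and connectivity unchanged). The result has 1 disconnected region.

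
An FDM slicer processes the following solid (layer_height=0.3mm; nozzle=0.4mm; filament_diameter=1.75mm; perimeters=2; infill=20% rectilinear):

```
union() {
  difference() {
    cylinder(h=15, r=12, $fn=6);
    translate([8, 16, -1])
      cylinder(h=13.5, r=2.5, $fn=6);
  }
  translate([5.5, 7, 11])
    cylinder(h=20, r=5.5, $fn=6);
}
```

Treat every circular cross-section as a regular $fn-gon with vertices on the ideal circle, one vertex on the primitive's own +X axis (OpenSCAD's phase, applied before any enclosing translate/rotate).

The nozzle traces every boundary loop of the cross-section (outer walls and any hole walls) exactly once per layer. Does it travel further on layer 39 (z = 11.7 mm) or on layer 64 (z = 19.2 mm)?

Layer 39 (z = 11.7): the r=12 cylinder contributes a regular 6-gon of circumradius 12 (perimeter = 2·6·12.000·sin(180°/6) = 72.00 mm); the r=2.5 cylinder at (8, 16) contributes a regular 6-gon of circumradius 2.5 (perimeter = 2·6·2.500·sin(180°/6) = 15.00 mm); After the difference (first − rest): starting from the r=12 cylinder, the r=2.5 cylinder at (8, 16) misses the remaining region (no effect) — boundary = 72.00 mm; the r=5.5 cylinder at (5.5, 7) gives a regular 6-gon of circumradius 5.5 (constant along its height) (perimeter = 2·6·5.500·sin(180°/6) = 33.00 mm); Merging all regions: the regions partially overlap (shared area 55.64 mm²), so the edge portions inside another operand are dropped and the merged outline is re-measured after clipping — boundary = 76.62 mm. So its perimeter = 76.62 mm. Layer 64 (z = 19.2): the cylinder is not intersected at this z (z outside [0, 15]); the cylinder at (8, 16) is not intersected at this z (z outside [-1, 12.5]); Taking the first minus the rest: the first operand is absent here, so nothing remains; the r=5.5 cylinder at (5.5, 7) contributes a regular 6-gon of circumradius 5.5 (perimeter = 2·6·5.500·sin(180°/6) = 33.00 mm); Combining (union): only the r=5.5 cylinder at (5.5, 7) is present, so the union is just that shape — boundary = 33.00 mm. So its perimeter = 33.00 mm. Layer 39 is larger (76.62 vs 33.00 mm).

layer 39 (z = 11.7 mm)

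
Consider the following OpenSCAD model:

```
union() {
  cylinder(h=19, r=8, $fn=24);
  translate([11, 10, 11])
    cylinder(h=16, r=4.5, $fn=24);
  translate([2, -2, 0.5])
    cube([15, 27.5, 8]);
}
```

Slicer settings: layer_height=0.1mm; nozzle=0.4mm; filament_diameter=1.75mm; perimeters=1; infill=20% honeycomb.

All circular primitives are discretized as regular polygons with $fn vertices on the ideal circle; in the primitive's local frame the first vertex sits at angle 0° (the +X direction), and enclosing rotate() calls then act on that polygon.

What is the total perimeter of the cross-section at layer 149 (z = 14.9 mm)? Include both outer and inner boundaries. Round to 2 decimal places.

78.32 mm

At z = 14.9 mm: the cylinder: section is a regular 24-gon, circumradius r=8 (perimeter = 2·24·8.000·sin(180°/24) = 50.12 mm); the cylinder at (11, 10): section is a regular 24-gon, circumradius r=4.5 (perimeter = 2·24·4.500·sin(180°/24) = 28.19 mm); the cube at (2, -2) is not intersected at this z (z outside [0.5, 8.5]); Taking the union: the 2 present regions are separate (no shared area or edge), so areas and boundary lengths simply add and each stays a separate island — boundary = 78.32 mm. Overall, the cross-section has 2 separate islands. Total boundary length (outer) = 78.32 mm.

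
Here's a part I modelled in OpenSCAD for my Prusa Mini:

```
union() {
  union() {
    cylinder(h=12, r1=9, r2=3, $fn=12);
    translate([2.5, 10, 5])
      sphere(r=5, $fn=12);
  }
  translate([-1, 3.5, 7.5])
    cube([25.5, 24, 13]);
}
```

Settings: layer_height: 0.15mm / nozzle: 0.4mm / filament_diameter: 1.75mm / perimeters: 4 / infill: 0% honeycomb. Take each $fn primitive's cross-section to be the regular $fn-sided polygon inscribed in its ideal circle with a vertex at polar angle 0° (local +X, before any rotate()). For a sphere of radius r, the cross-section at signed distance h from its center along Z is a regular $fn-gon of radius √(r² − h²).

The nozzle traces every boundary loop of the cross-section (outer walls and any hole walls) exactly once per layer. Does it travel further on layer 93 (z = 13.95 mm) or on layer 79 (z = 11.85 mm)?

layer 79 (z = 11.85 mm)

Layer 93 (z = 13.95): the cone is not intersected at this z (z outside [0, 12]); the sphere at (2.5, 10) is not intersected at this z (|z−center|=8.950 > r=5); Combining (union): nothing is present at this height; the cube at (-1, 3.5) is present — its section is the full 25.5×24 rectangle (perimeter 99.00 mm); Combining (union): only the 25.5×24 cube at (-1, 3.5) is present, so the union is just that shape — boundary = 99.00 mm. So its perimeter = 99.00 mm. Layer 79 (z = 11.85): the cone: at t=0.987 of its height the radius interpolates to r₁+(r₂−r₁)t = 3.075, giving a regular 12-gon of that circumradius (perimeter = 2·12·3.075·sin(180°/12) = 19.10 mm); the sphere at (2.5, 10) does not reach this height (|z−center|=6.850 > r=5); Merging all regions: only the cone is present, so the union is just that shape — boundary = 19.10 mm; the cube at (-1, 3.5) is present — its section is the full 25.5×24 rectangle (perimeter 99.00 mm); Merging all regions: the 2 present regions are separate (no shared area or edge), so areas and boundary lengths simply add and each stays a separate island — boundary = 118.10 mm. So its perimeter = 118.10 mm. Layer 79 is larger (118.10 vs 99.00 mm).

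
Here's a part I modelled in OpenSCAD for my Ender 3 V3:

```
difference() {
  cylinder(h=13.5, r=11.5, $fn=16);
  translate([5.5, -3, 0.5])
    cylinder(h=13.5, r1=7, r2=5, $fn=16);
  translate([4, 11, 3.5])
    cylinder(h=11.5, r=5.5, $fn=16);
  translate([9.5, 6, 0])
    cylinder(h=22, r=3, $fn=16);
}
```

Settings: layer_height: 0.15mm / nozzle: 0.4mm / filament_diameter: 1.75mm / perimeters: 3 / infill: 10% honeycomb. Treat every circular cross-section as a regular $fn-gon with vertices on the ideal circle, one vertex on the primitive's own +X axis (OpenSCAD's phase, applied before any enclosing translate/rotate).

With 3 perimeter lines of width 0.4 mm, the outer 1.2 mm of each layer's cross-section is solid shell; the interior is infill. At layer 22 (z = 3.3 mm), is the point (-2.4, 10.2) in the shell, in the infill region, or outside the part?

At z = 3.3 mm: the cylinder: section is a regular 16-gon, circumradius r=11.5; the cone at (5.5, -3) contributes a regular 16-gon of circumradius 6.585 (interpolated between r1=7 and r2=5 at t=0.207); the cylinder at (4, 11) is absent (z outside [3.5, 15]); the cylinder at (9.5, 6): section is a regular 16-gon, circumradius r=3; After the difference (first − rest): starting from the r=11.5 cylinder, the cone at (5.5, -3) partially overlaps it — only the 121.89 mm² overlap (of its 132.76 mm²) is removed, clipping the outline; the r=3 cylinder at (9.5, 6) partially overlaps it — only the 13.81 mm² overlap (of its 27.55 mm²) is removed, clipping the outline — 1 connected region. Overall, the cross-section is a single solid region. The nearest boundary edge runs (-4.40, 10.62)→(0.00, 11.50); distance from the point to it = 0.81 mm. The point is inside the cross-section, 0.81 mm from the nearest boundary — within the 1.2 mm shell band (3 × 0.4).

shell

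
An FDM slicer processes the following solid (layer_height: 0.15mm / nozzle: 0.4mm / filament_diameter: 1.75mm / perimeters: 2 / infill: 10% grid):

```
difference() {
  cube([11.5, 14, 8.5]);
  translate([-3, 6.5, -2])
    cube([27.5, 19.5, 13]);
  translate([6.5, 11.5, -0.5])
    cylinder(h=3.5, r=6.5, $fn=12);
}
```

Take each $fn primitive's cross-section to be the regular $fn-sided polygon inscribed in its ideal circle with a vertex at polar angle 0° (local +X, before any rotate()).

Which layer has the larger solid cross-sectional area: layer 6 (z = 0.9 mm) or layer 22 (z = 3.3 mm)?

layer 22 (z = 3.3 mm)

Layer 6 (z = 0.9): the cube (footprint 11.5×14) is included at this height (area 161.00 mm²); the cube at (-3, 6.5) (footprint 27.5×19.5) is included at this height (area 536.25 mm²); the r=6.5 cylinder at (6.5, 11.5) contributes a regular 12-gon of circumradius 6.5 (area = (12/2)·6.500²·sin(360°/12) = 126.75 mm²); Subtracting the remaining from the first: starting from the 11.5×14 cube (161.00 mm²), the 27.5×19.5 cube at (-3, 6.5) partially overlaps it — only the 86.25 mm² overlap (of its 536.25 mm²) is removed, clipping the outline; the r=6.5 cylinder at (6.5, 11.5) partially overlaps it — only the 7.32 mm² overlap (of its 126.75 mm²) is removed, clipping the outline — area = 67.43 mm². So its area = 67.43 mm². Layer 22 (z = 3.3): the cube (footprint 11.5×14) is included at this height (area 161.00 mm²); the 27.5×19.5 cube at (-3, 6.5) contributes its full rectangle (area 536.25 mm²); the cylinder at (6.5, 11.5) is absent (z outside [-0.5, 3]); Subtracting the remaining from the first: starting from the 11.5×14 cube (161.00 mm²), the 27.5×19.5 cube at (-3, 6.5) partially overlaps it — only the 86.25 mm² overlap (of its 536.25 mm²) is removed, clipping the outline — area = 74.75 mm². So its area = 74.75 mm². Layer 22 is larger (74.75 vs 67.43 mm²).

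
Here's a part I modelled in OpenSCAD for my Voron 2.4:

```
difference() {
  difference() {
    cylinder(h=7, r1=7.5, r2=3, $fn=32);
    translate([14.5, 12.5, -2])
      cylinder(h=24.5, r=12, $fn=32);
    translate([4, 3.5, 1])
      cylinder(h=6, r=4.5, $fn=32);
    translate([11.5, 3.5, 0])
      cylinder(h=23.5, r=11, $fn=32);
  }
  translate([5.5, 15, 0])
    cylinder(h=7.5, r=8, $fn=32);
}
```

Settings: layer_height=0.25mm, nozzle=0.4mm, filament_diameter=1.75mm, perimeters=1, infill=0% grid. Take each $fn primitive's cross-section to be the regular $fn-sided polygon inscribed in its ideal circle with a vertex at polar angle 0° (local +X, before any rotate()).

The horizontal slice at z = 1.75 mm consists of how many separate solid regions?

1

At z = 1.75 mm: the cone: at t=0.250 of its height the radius interpolates to r₁+(r₂−r₁)t = 6.375, giving a regular 32-gon of that circumradius; the r=12 cylinder at (14.5, 12.5) gives a regular 32-gon of circumradius 12 (constant along its height); the cylinder at (4, 3.5): section is a regular 32-gon, circumradius r=4.5; the r=11 cylinder at (11.5, 3.5) contributes a regular 32-gon of circumradius 11; Subtracting the remaining from the first: starting from the cone, the r=12 cylinder at (14.5, 12.5) misses the remaining region (no effect); the r=4.5 cylinder at (4, 3.5) partially overlaps it — only the 35.79 mm² overlap (of its 63.21 mm²) is removed, clipping the outline; the r=11 cylinder at (11.5, 3.5) partially overlaps it — only the 12.04 mm² overlap (of its 377.69 mm²) is removed, clipping the outline — 1 connected region; the cylinder at (5.5, 15): section is a regular 32-gon, circumradius r=8; After the difference (first − rest): starting from the result so far, the r=8 cylinder at (5.5, 15) misses the remaining region (no effect) — 1 connected region. The result has 1 disconnected region.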